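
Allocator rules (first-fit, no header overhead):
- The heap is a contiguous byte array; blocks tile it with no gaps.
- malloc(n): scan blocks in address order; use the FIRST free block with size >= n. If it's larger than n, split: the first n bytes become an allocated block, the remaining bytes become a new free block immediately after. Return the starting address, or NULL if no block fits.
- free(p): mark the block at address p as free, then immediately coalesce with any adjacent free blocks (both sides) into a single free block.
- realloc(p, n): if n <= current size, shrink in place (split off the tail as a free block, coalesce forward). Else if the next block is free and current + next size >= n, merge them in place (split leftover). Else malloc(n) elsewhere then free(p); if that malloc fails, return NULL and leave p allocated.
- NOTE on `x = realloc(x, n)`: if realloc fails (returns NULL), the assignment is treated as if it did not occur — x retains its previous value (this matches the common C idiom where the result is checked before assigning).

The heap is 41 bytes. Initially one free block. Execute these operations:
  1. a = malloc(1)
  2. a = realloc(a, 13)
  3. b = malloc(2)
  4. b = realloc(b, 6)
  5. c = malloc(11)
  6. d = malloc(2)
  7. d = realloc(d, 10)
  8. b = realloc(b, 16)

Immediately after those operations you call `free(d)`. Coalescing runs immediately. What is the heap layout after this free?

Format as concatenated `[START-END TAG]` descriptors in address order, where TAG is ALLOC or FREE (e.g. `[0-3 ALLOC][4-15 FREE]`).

Answer: [0-12 ALLOC][13-18 ALLOC][19-29 ALLOC][30-40 FREE]

Derivation:
Op 1: a = malloc(1) -> a = 0; heap: [0-0 ALLOC][1-40 FREE]
Op 2: a = realloc(a, 13) -> a = 0; heap: [0-12 ALLOC][13-40 FREE]
Op 3: b = malloc(2) -> b = 13; heap: [0-12 ALLOC][13-14 ALLOC][15-40 FREE]
Op 4: b = realloc(b, 6) -> b = 13; heap: [0-12 ALLOC][13-18 ALLOC][19-40 FREE]
Op 5: c = malloc(11) -> c = 19; heap: [0-12 ALLOC][13-18 ALLOC][19-29 ALLOC][30-40 FREE]
Op 6: d = malloc(2) -> d = 30; heap: [0-12 ALLOC][13-18 ALLOC][19-29 ALLOC][30-31 ALLOC][32-40 FREE]
Op 7: d = realloc(d, 10) -> d = 30; heap: [0-12 ALLOC][13-18 ALLOC][19-29 ALLOC][30-39 ALLOC][40-40 FREE]
Op 8: b = realloc(b, 16) -> NULL (b unchanged); heap: [0-12 ALLOC][13-18 ALLOC][19-29 ALLOC][30-39 ALLOC][40-40 FREE]
free(d): d = 30 -> block [30-39 ALLOC]; mark free, coalesce with adjacent free neighbors -> [0-12 ALLOC][13-18 ALLOC][19-29 ALLOC][30-40 FREE]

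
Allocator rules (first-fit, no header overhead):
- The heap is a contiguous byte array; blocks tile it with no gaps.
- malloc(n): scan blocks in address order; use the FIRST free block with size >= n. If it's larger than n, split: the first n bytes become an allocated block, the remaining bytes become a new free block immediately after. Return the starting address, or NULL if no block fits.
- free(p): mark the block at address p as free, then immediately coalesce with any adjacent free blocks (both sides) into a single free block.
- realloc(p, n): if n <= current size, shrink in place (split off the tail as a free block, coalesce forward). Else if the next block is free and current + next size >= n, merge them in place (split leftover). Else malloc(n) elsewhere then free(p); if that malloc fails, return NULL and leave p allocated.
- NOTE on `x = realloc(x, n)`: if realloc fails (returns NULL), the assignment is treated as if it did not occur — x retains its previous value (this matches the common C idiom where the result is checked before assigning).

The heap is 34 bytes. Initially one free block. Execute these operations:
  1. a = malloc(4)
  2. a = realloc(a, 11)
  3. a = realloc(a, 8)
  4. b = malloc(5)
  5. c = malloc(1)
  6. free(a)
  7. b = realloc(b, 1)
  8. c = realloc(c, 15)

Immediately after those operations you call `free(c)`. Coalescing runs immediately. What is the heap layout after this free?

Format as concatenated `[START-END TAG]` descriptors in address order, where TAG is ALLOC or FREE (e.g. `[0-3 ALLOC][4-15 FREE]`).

Op 1: a = malloc(4) -> a = 0; heap: [0-3 ALLOC][4-33 FREE]
Op 2: a = realloc(a, 11) -> a = 0; heap: [0-10 ALLOC][11-33 FREE]
Op 3: a = realloc(a, 8) -> a = 0; heap: [0-7 ALLOC][8-33 FREE]
Op 4: b = malloc(5) -> b = 8; heap: [0-7 ALLOC][8-12 ALLOC][13-33 FREE]
Op 5: c = malloc(1) -> c = 13; heap: [0-7 ALLOC][8-12 ALLOC][13-13 ALLOC][14-33 FREE]
Op 6: free(a) -> (freed a); heap: [0-7 FREE][8-12 ALLOC][13-13 ALLOC][14-33 FREE]
Op 7: b = realloc(b, 1) -> b = 8; heap: [0-7 FREE][8-8 ALLOC][9-12 FREE][13-13 ALLOC][14-33 FREE]
Op 8: c = realloc(c, 15) -> c = 13; heap: [0-7 FREE][8-8 ALLOC][9-12 FREE][13-27 ALLOC][28-33 FREE]
free(c): c = 13 -> block [13-27 ALLOC]; mark free, coalesce with adjacent free neighbors -> [0-7 FREE][8-8 ALLOC][9-33 FREE]

Answer: [0-7 FREE][8-8 ALLOC][9-33 FREE]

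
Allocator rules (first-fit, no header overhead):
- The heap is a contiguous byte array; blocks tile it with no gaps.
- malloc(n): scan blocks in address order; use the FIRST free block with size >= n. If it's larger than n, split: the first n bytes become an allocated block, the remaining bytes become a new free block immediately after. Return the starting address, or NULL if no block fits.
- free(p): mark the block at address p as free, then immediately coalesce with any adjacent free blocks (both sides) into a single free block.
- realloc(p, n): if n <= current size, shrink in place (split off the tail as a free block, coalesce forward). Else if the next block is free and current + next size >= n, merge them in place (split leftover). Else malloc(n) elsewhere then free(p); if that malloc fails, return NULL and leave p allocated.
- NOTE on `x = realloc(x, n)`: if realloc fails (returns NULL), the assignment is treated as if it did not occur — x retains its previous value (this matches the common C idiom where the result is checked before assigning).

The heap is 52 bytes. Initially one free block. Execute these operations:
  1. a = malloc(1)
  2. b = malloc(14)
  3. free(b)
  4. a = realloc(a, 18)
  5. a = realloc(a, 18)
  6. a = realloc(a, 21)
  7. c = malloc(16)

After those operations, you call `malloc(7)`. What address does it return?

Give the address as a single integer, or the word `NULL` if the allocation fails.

Answer: 37

Derivation:
Op 1: a = malloc(1) -> a = 0; heap: [0-0 ALLOC][1-51 FREE]
Op 2: b = malloc(14) -> b = 1; heap: [0-0 ALLOC][1-14 ALLOC][15-51 FREE]
Op 3: free(b) -> (freed b); heap: [0-0 ALLOC][1-51 FREE]
Op 4: a = realloc(a, 18) -> a = 0; heap: [0-17 ALLOC][18-51 FREE]
Op 5: a = realloc(a, 18) -> a = 0; heap: [0-17 ALLOC][18-51 FREE]
Op 6: a = realloc(a, 21) -> a = 0; heap: [0-20 ALLOC][21-51 FREE]
Op 7: c = malloc(16) -> c = 21; heap: [0-20 ALLOC][21-36 ALLOC][37-51 FREE]
malloc(7): first-fit scan over [0-20 ALLOC][21-36 ALLOC][37-51 FREE] -> 37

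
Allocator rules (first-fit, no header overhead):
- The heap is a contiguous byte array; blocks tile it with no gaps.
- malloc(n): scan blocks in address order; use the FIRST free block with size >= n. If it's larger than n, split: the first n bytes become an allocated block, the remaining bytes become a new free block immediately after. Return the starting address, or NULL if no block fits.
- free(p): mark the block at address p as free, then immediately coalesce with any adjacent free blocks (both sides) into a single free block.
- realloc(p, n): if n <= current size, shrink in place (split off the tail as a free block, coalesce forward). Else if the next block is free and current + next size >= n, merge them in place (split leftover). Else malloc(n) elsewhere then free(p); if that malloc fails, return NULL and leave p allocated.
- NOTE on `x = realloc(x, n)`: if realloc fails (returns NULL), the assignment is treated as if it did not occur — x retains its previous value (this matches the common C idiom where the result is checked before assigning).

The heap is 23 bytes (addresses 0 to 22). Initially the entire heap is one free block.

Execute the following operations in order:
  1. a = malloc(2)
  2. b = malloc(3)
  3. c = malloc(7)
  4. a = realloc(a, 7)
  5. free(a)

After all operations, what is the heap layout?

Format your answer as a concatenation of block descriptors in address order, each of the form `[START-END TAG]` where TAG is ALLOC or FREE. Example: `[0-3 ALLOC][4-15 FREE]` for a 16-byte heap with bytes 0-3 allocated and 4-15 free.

Answer: [0-1 FREE][2-4 ALLOC][5-11 ALLOC][12-22 FREE]

Derivation:
Op 1: a = malloc(2) -> a = 0; heap: [0-1 ALLOC][2-22 FREE]
Op 2: b = malloc(3) -> b = 2; heap: [0-1 ALLOC][2-4 ALLOC][5-22 FREE]
Op 3: c = malloc(7) -> c = 5; heap: [0-1 ALLOC][2-4 ALLOC][5-11 ALLOC][12-22 FREE]
Op 4: a = realloc(a, 7) -> a = 12; heap: [0-1 FREE][2-4 ALLOC][5-11 ALLOC][12-18 ALLOC][19-22 FREE]
Op 5: free(a) -> (freed a); heap: [0-1 FREE][2-4 ALLOC][5-11 ALLOC][12-22 FREE]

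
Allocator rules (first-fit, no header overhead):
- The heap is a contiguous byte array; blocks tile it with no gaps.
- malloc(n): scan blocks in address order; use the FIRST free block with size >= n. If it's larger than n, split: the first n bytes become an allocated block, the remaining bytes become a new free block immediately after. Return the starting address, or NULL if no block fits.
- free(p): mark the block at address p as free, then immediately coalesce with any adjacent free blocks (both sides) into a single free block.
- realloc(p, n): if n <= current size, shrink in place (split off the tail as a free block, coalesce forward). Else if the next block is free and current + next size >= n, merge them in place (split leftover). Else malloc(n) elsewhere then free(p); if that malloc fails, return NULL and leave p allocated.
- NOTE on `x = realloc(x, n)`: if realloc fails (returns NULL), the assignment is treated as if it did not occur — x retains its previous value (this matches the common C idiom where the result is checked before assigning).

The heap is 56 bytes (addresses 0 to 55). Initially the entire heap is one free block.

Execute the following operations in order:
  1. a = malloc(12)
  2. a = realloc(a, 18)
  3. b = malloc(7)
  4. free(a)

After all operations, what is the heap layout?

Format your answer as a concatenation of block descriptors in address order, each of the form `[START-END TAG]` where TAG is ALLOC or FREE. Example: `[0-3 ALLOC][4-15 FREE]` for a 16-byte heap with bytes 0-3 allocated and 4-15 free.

Op 1: a = malloc(12) -> a = 0; heap: [0-11 ALLOC][12-55 FREE]
Op 2: a = realloc(a, 18) -> a = 0; heap: [0-17 ALLOC][18-55 FREE]
Op 3: b = malloc(7) -> b = 18; heap: [0-17 ALLOC][18-24 ALLOC][25-55 FREE]
Op 4: free(a) -> (freed a); heap: [0-17 FREE][18-24 ALLOC][25-55 FREE]

Answer: [0-17 FREE][18-24 ALLOC][25-55 FREE]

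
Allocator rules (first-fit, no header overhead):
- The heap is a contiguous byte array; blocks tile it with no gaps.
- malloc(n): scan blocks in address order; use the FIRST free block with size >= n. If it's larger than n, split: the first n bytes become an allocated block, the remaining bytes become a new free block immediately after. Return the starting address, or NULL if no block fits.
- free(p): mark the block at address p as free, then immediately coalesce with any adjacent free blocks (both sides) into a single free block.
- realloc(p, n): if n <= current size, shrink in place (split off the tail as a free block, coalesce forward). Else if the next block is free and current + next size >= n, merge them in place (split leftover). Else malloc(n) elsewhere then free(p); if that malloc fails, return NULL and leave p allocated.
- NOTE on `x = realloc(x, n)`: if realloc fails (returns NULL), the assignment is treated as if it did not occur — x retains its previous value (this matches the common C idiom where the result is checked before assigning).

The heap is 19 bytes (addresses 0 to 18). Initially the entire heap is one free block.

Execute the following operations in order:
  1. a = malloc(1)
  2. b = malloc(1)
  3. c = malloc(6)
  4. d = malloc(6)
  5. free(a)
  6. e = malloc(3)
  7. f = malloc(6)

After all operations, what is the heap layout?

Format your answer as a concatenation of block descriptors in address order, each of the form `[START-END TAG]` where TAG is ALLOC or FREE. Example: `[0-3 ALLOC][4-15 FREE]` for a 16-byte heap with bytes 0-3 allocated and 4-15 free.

Op 1: a = malloc(1) -> a = 0; heap: [0-0 ALLOC][1-18 FREE]
Op 2: b = malloc(1) -> b = 1; heap: [0-0 ALLOC][1-1 ALLOC][2-18 FREE]
Op 3: c = malloc(6) -> c = 2; heap: [0-0 ALLOC][1-1 ALLOC][2-7 ALLOC][8-18 FREE]
Op 4: d = malloc(6) -> d = 8; heap: [0-0 ALLOC][1-1 ALLOC][2-7 ALLOC][8-13 ALLOC][14-18 FREE]
Op 5: free(a) -> (freed a); heap: [0-0 FREE][1-1 ALLOC][2-7 ALLOC][8-13 ALLOC][14-18 FREE]
Op 6: e = malloc(3) -> e = 14; heap: [0-0 FREE][1-1 ALLOC][2-7 ALLOC][8-13 ALLOC][14-16 ALLOC][17-18 FREE]
Op 7: f = malloc(6) -> f = NULL; heap: [0-0 FREE][1-1 ALLOC][2-7 ALLOC][8-13 ALLOC][14-16 ALLOC][17-18 FREE]

Answer: [0-0 FREE][1-1 ALLOC][2-7 ALLOC][8-13 ALLOC][14-16 ALLOC][17-18 FREE]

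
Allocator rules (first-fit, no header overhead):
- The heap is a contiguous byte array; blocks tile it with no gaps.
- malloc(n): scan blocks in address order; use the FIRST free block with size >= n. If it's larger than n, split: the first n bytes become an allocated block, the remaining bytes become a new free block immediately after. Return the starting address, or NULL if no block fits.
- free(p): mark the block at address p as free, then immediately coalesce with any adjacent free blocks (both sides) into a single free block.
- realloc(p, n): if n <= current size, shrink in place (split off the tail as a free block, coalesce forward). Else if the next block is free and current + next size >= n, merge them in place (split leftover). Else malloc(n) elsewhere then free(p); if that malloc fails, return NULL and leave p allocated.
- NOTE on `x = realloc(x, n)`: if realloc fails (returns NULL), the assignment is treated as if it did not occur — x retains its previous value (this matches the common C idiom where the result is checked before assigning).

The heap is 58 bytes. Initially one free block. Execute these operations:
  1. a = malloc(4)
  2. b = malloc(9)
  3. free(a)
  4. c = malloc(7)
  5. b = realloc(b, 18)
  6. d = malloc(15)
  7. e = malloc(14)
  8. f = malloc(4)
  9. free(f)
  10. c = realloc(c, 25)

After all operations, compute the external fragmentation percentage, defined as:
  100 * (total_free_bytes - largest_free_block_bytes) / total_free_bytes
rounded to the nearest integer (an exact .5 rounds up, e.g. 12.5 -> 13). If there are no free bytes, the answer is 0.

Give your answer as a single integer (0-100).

Op 1: a = malloc(4) -> a = 0; heap: [0-3 ALLOC][4-57 FREE]
Op 2: b = malloc(9) -> b = 4; heap: [0-3 ALLOC][4-12 ALLOC][13-57 FREE]
Op 3: free(a) -> (freed a); heap: [0-3 FREE][4-12 ALLOC][13-57 FREE]
Op 4: c = malloc(7) -> c = 13; heap: [0-3 FREE][4-12 ALLOC][13-19 ALLOC][20-57 FREE]
Op 5: b = realloc(b, 18) -> b = 20; heap: [0-12 FREE][13-19 ALLOC][20-37 ALLOC][38-57 FREE]
Op 6: d = malloc(15) -> d = 38; heap: [0-12 FREE][13-19 ALLOC][20-37 ALLOC][38-52 ALLOC][53-57 FREE]
Op 7: e = malloc(14) -> e = NULL; heap: [0-12 FREE][13-19 ALLOC][20-37 ALLOC][38-52 ALLOC][53-57 FREE]
Op 8: f = malloc(4) -> f = 0; heap: [0-3 ALLOC][4-12 FREE][13-19 ALLOC][20-37 ALLOC][38-52 ALLOC][53-57 FREE]
Op 9: free(f) -> (freed f); heap: [0-12 FREE][13-19 ALLOC][20-37 ALLOC][38-52 ALLOC][53-57 FREE]
Op 10: c = realloc(c, 25) -> NULL (c unchanged); heap: [0-12 FREE][13-19 ALLOC][20-37 ALLOC][38-52 ALLOC][53-57 FREE]
Free blocks: [13 5] total_free=18 largest=13 -> 100*(18-13)/18 = 500/18 ≈ 27.778 -> rounds to 28

Answer: 28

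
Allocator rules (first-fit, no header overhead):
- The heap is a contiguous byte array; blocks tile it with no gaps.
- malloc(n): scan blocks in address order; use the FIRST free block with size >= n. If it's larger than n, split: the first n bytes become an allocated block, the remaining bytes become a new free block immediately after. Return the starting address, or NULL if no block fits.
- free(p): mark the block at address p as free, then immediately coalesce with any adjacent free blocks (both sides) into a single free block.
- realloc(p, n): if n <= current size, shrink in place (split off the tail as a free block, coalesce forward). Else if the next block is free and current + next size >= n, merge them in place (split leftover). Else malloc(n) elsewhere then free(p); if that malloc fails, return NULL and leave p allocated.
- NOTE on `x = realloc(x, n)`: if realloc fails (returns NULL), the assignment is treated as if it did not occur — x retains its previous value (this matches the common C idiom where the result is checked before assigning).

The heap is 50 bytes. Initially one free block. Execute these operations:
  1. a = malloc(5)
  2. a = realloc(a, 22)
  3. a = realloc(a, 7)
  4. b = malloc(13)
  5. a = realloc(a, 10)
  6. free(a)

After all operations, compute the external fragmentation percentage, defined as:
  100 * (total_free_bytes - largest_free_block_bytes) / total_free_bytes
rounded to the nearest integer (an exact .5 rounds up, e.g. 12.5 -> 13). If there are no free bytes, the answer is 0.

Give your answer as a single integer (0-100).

Answer: 19

Derivation:
Op 1: a = malloc(5) -> a = 0; heap: [0-4 ALLOC][5-49 FREE]
Op 2: a = realloc(a, 22) -> a = 0; heap: [0-21 ALLOC][22-49 FREE]
Op 3: a = realloc(a, 7) -> a = 0; heap: [0-6 ALLOC][7-49 FREE]
Op 4: b = malloc(13) -> b = 7; heap: [0-6 ALLOC][7-19 ALLOC][20-49 FREE]
Op 5: a = realloc(a, 10) -> a = 20; heap: [0-6 FREE][7-19 ALLOC][20-29 ALLOC][30-49 FREE]
Op 6: free(a) -> (freed a); heap: [0-6 FREE][7-19 ALLOC][20-49 FREE]
Free blocks: [7 30] total_free=37 largest=30 -> 100*(37-30)/37 = 700/37 ≈ 18.919 -> rounds to 19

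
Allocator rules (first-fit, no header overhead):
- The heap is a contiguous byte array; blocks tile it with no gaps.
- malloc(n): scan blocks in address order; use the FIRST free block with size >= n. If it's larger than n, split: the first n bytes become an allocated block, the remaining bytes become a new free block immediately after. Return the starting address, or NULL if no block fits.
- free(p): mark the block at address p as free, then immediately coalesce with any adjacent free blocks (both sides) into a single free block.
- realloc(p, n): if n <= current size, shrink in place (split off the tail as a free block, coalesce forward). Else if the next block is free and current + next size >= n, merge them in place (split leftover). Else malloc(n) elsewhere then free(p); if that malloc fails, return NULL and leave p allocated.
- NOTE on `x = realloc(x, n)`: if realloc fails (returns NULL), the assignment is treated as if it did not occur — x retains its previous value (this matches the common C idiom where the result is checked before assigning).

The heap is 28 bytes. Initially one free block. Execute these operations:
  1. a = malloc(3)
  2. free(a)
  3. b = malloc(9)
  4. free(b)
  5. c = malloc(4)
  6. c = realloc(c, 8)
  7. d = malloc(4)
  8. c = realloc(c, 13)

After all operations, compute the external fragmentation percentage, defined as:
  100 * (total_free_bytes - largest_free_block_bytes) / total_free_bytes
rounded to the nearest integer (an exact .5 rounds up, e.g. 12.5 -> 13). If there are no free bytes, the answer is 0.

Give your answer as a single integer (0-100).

Answer: 27

Derivation:
Op 1: a = malloc(3) -> a = 0; heap: [0-2 ALLOC][3-27 FREE]
Op 2: free(a) -> (freed a); heap: [0-27 FREE]
Op 3: b = malloc(9) -> b = 0; heap: [0-8 ALLOC][9-27 FREE]
Op 4: free(b) -> (freed b); heap: [0-27 FREE]
Op 5: c = malloc(4) -> c = 0; heap: [0-3 ALLOC][4-27 FREE]
Op 6: c = realloc(c, 8) -> c = 0; heap: [0-7 ALLOC][8-27 FREE]
Op 7: d = malloc(4) -> d = 8; heap: [0-7 ALLOC][8-11 ALLOC][12-27 FREE]
Op 8: c = realloc(c, 13) -> c = 12; heap: [0-7 FREE][8-11 ALLOC][12-24 ALLOC][25-27 FREE]
Free blocks: [8 3] total_free=11 largest=8 -> 100*(11-8)/11 = 300/11 ≈ 27.273 -> rounds to 27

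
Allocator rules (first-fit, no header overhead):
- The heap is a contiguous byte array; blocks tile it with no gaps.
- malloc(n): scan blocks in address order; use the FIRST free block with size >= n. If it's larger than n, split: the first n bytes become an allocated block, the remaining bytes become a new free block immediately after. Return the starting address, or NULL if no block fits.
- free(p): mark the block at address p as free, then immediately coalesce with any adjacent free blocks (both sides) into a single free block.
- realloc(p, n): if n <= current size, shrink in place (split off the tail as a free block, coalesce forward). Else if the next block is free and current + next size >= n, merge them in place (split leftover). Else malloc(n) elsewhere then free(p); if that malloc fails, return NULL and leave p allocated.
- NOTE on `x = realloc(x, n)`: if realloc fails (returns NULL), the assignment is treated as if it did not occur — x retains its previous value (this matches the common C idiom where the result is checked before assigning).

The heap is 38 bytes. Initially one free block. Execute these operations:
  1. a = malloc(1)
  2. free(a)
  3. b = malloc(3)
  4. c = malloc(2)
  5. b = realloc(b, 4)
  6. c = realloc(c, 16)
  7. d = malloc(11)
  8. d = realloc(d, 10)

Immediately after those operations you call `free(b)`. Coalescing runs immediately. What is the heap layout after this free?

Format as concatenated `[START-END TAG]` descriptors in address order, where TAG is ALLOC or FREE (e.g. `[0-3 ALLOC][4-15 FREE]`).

Op 1: a = malloc(1) -> a = 0; heap: [0-0 ALLOC][1-37 FREE]
Op 2: free(a) -> (freed a); heap: [0-37 FREE]
Op 3: b = malloc(3) -> b = 0; heap: [0-2 ALLOC][3-37 FREE]
Op 4: c = malloc(2) -> c = 3; heap: [0-2 ALLOC][3-4 ALLOC][5-37 FREE]
Op 5: b = realloc(b, 4) -> b = 5; heap: [0-2 FREE][3-4 ALLOC][5-8 ALLOC][9-37 FREE]
Op 6: c = realloc(c, 16) -> c = 9; heap: [0-4 FREE][5-8 ALLOC][9-24 ALLOC][25-37 FREE]
Op 7: d = malloc(11) -> d = 25; heap: [0-4 FREE][5-8 ALLOC][9-24 ALLOC][25-35 ALLOC][36-37 FREE]
Op 8: d = realloc(d, 10) -> d = 25; heap: [0-4 FREE][5-8 ALLOC][9-24 ALLOC][25-34 ALLOC][35-37 FREE]
free(b): b = 5 -> block [5-8 ALLOC]; mark free, coalesce with adjacent free neighbors -> [0-8 FREE][9-24 ALLOC][25-34 ALLOC][35-37 FREE]

Answer: [0-8 FREE][9-24 ALLOC][25-34 ALLOC][35-37 FREE]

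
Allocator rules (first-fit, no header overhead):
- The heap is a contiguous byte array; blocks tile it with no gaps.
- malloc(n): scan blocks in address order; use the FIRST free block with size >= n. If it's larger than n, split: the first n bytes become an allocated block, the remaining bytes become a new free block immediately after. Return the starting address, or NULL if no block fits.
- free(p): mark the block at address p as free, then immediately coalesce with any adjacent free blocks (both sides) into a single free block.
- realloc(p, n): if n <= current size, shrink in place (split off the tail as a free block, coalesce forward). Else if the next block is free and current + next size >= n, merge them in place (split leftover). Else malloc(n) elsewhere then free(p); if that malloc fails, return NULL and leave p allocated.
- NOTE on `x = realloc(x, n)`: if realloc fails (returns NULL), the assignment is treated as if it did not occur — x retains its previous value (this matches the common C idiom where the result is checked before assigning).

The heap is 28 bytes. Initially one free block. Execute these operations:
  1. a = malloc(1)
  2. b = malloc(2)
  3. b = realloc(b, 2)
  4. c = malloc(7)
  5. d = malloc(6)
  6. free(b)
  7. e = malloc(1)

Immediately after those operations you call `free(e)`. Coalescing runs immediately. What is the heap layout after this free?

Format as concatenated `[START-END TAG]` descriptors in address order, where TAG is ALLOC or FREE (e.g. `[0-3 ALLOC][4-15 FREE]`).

Answer: [0-0 ALLOC][1-2 FREE][3-9 ALLOC][10-15 ALLOC][16-27 FREE]

Derivation:
Op 1: a = malloc(1) -> a = 0; heap: [0-0 ALLOC][1-27 FREE]
Op 2: b = malloc(2) -> b = 1; heap: [0-0 ALLOC][1-2 ALLOC][3-27 FREE]
Op 3: b = realloc(b, 2) -> b = 1; heap: [0-0 ALLOC][1-2 ALLOC][3-27 FREE]
Op 4: c = malloc(7) -> c = 3; heap: [0-0 ALLOC][1-2 ALLOC][3-9 ALLOC][10-27 FREE]
Op 5: d = malloc(6) -> d = 10; heap: [0-0 ALLOC][1-2 ALLOC][3-9 ALLOC][10-15 ALLOC][16-27 FREE]
Op 6: free(b) -> (freed b); heap: [0-0 ALLOC][1-2 FREE][3-9 ALLOC][10-15 ALLOC][16-27 FREE]
Op 7: e = malloc(1) -> e = 1; heap: [0-0 ALLOC][1-1 ALLOC][2-2 FREE][3-9 ALLOC][10-15 ALLOC][16-27 FREE]
free(e): e = 1 -> block [1-1 ALLOC]; mark free, coalesce with adjacent free neighbors -> [0-0 ALLOC][1-2 FREE][3-9 ALLOC][10-15 ALLOC][16-27 FREE]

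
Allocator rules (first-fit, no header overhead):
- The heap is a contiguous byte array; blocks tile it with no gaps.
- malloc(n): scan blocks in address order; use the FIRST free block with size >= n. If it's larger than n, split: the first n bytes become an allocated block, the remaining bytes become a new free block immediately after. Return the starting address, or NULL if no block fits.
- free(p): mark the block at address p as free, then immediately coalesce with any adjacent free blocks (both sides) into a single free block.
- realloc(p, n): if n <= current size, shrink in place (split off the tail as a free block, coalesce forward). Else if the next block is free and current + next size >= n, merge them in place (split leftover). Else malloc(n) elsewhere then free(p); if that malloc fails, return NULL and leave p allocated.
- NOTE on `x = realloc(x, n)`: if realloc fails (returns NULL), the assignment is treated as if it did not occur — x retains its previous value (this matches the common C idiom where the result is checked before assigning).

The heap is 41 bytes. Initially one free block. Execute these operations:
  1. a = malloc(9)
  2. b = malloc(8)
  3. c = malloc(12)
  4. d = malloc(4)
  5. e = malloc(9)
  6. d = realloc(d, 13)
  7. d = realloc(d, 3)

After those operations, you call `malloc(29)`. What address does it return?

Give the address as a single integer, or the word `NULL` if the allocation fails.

Op 1: a = malloc(9) -> a = 0; heap: [0-8 ALLOC][9-40 FREE]
Op 2: b = malloc(8) -> b = 9; heap: [0-8 ALLOC][9-16 ALLOC][17-40 FREE]
Op 3: c = malloc(12) -> c = 17; heap: [0-8 ALLOC][9-16 ALLOC][17-28 ALLOC][29-40 FREE]
Op 4: d = malloc(4) -> d = 29; heap: [0-8 ALLOC][9-16 ALLOC][17-28 ALLOC][29-32 ALLOC][33-40 FREE]
Op 5: e = malloc(9) -> e = NULL; heap: [0-8 ALLOC][9-16 ALLOC][17-28 ALLOC][29-32 ALLOC][33-40 FREE]
Op 6: d = realloc(d, 13) -> NULL (d unchanged); heap: [0-8 ALLOC][9-16 ALLOC][17-28 ALLOC][29-32 ALLOC][33-40 FREE]
Op 7: d = realloc(d, 3) -> d = 29; heap: [0-8 ALLOC][9-16 ALLOC][17-28 ALLOC][29-31 ALLOC][32-40 FREE]
malloc(29): first-fit scan over [0-8 ALLOC][9-16 ALLOC][17-28 ALLOC][29-31 ALLOC][32-40 FREE] -> NULL

Answer: NULL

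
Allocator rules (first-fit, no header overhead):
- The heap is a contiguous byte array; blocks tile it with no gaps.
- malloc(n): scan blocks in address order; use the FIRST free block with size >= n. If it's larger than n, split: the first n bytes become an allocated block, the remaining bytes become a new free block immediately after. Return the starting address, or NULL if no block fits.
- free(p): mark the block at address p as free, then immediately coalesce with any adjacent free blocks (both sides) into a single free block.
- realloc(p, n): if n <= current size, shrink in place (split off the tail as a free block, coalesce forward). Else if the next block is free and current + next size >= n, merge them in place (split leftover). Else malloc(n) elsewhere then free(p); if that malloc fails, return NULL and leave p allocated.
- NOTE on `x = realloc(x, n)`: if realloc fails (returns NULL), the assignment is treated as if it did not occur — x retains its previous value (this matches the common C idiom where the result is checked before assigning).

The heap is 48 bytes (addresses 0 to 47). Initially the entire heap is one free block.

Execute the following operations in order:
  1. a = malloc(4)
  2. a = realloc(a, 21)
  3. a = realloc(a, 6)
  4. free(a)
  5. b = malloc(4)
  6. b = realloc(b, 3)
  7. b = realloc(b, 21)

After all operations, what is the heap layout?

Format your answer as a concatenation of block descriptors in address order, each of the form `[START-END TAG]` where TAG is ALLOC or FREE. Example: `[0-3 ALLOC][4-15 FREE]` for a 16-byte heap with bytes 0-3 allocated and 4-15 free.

Op 1: a = malloc(4) -> a = 0; heap: [0-3 ALLOC][4-47 FREE]
Op 2: a = realloc(a, 21) -> a = 0; heap: [0-20 ALLOC][21-47 FREE]
Op 3: a = realloc(a, 6) -> a = 0; heap: [0-5 ALLOC][6-47 FREE]
Op 4: free(a) -> (freed a); heap: [0-47 FREE]
Op 5: b = malloc(4) -> b = 0; heap: [0-3 ALLOC][4-47 FREE]
Op 6: b = realloc(b, 3) -> b = 0; heap: [0-2 ALLOC][3-47 FREE]
Op 7: b = realloc(b, 21) -> b = 0; heap: [0-20 ALLOC][21-47 FREE]

Answer: [0-20 ALLOC][21-47 FREE]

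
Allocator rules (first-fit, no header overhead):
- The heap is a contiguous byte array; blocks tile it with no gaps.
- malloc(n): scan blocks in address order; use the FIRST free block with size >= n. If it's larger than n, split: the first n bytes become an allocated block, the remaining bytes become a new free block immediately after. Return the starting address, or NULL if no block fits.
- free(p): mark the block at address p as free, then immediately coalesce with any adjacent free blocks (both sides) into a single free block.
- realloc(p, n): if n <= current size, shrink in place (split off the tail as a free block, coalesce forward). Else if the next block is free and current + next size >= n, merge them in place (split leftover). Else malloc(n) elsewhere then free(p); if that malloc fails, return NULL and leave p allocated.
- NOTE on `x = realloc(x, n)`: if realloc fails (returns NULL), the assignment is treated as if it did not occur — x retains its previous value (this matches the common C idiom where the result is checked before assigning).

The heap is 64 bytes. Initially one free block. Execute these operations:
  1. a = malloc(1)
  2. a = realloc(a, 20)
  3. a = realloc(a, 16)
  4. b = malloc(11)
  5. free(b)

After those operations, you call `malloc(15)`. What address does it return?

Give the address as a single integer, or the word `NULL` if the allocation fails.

Answer: 16

Derivation:
Op 1: a = malloc(1) -> a = 0; heap: [0-0 ALLOC][1-63 FREE]
Op 2: a = realloc(a, 20) -> a = 0; heap: [0-19 ALLOC][20-63 FREE]
Op 3: a = realloc(a, 16) -> a = 0; heap: [0-15 ALLOC][16-63 FREE]
Op 4: b = malloc(11) -> b = 16; heap: [0-15 ALLOC][16-26 ALLOC][27-63 FREE]
Op 5: free(b) -> (freed b); heap: [0-15 ALLOC][16-63 FREE]
malloc(15): first-fit scan over [0-15 ALLOC][16-63 FREE] -> 16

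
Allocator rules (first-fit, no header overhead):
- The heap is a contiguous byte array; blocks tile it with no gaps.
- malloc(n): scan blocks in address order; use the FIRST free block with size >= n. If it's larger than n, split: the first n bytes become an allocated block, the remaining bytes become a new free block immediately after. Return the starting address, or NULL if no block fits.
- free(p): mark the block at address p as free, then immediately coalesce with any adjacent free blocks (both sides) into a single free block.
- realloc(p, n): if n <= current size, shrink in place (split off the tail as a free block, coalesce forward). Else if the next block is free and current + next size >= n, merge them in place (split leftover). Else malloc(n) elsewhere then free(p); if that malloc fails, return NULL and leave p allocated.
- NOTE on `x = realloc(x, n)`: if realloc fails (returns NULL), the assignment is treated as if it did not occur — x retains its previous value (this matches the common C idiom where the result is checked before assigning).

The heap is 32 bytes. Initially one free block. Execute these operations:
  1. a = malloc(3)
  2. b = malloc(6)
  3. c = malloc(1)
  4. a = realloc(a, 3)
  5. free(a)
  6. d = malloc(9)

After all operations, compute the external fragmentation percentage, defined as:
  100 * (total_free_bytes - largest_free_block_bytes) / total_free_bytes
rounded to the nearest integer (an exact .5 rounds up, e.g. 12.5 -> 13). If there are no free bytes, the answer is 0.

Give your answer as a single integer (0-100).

Answer: 19

Derivation:
Op 1: a = malloc(3) -> a = 0; heap: [0-2 ALLOC][3-31 FREE]
Op 2: b = malloc(6) -> b = 3; heap: [0-2 ALLOC][3-8 ALLOC][9-31 FREE]
Op 3: c = malloc(1) -> c = 9; heap: [0-2 ALLOC][3-8 ALLOC][9-9 ALLOC][10-31 FREE]
Op 4: a = realloc(a, 3) -> a = 0; heap: [0-2 ALLOC][3-8 ALLOC][9-9 ALLOC][10-31 FREE]
Op 5: free(a) -> (freed a); heap: [0-2 FREE][3-8 ALLOC][9-9 ALLOC][10-31 FREE]
Op 6: d = malloc(9) -> d = 10; heap: [0-2 FREE][3-8 ALLOC][9-9 ALLOC][10-18 ALLOC][19-31 FREE]
Free blocks: [3 13] total_free=16 largest=13 -> 100*(16-13)/16 = 300/16 = 18.75 -> rounds to 19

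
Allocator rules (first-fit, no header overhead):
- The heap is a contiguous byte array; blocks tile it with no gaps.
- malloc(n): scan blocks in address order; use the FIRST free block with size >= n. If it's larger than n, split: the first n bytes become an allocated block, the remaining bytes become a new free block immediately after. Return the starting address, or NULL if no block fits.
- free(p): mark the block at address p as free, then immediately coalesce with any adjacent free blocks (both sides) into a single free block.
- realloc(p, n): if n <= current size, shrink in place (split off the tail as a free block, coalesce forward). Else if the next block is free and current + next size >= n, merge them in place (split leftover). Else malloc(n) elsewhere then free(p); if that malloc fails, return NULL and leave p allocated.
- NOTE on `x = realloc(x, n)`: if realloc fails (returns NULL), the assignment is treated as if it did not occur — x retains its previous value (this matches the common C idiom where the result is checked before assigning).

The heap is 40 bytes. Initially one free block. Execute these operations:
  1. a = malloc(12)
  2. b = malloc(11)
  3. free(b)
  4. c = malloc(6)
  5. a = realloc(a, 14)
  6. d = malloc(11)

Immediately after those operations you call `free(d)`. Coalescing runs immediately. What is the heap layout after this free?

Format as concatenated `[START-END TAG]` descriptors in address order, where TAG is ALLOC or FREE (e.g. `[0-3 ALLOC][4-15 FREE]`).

Op 1: a = malloc(12) -> a = 0; heap: [0-11 ALLOC][12-39 FREE]
Op 2: b = malloc(11) -> b = 12; heap: [0-11 ALLOC][12-22 ALLOC][23-39 FREE]
Op 3: free(b) -> (freed b); heap: [0-11 ALLOC][12-39 FREE]
Op 4: c = malloc(6) -> c = 12; heap: [0-11 ALLOC][12-17 ALLOC][18-39 FREE]
Op 5: a = realloc(a, 14) -> a = 18; heap: [0-11 FREE][12-17 ALLOC][18-31 ALLOC][32-39 FREE]
Op 6: d = malloc(11) -> d = 0; heap: [0-10 ALLOC][11-11 FREE][12-17 ALLOC][18-31 ALLOC][32-39 FREE]
free(d): d = 0 -> block [0-10 ALLOC]; mark free, coalesce with adjacent free neighbors -> [0-11 FREE][12-17 ALLOC][18-31 ALLOC][32-39 FREE]

Answer: [0-11 FREE][12-17 ALLOC][18-31 ALLOC][32-39 FREE]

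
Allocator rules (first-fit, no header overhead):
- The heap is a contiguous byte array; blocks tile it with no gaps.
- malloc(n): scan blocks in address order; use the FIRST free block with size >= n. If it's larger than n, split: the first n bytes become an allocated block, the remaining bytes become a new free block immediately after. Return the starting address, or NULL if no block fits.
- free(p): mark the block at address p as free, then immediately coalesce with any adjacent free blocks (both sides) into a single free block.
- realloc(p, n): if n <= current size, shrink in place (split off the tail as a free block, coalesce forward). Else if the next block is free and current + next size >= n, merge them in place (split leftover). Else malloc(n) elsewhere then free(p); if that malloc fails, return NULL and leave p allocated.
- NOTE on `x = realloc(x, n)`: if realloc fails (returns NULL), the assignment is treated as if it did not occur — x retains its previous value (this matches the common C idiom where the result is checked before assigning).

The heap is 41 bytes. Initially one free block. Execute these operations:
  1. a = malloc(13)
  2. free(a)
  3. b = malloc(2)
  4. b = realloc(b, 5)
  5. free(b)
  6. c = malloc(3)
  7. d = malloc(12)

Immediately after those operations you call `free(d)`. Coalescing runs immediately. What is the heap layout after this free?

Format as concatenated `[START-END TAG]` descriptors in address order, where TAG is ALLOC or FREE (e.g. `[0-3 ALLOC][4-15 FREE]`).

Answer: [0-2 ALLOC][3-40 FREE]

Derivation:
Op 1: a = malloc(13) -> a = 0; heap: [0-12 ALLOC][13-40 FREE]
Op 2: free(a) -> (freed a); heap: [0-40 FREE]
Op 3: b = malloc(2) -> b = 0; heap: [0-1 ALLOC][2-40 FREE]
Op 4: b = realloc(b, 5) -> b = 0; heap: [0-4 ALLOC][5-40 FREE]
Op 5: free(b) -> (freed b); heap: [0-40 FREE]
Op 6: c = malloc(3) -> c = 0; heap: [0-2 ALLOC][3-40 FREE]
Op 7: d = malloc(12) -> d = 3; heap: [0-2 ALLOC][3-14 ALLOC][15-40 FREE]
free(d): d = 3 -> block [3-14 ALLOC]; mark free, coalesce with adjacent free neighbors -> [0-2 ALLOC][3-40 FREE]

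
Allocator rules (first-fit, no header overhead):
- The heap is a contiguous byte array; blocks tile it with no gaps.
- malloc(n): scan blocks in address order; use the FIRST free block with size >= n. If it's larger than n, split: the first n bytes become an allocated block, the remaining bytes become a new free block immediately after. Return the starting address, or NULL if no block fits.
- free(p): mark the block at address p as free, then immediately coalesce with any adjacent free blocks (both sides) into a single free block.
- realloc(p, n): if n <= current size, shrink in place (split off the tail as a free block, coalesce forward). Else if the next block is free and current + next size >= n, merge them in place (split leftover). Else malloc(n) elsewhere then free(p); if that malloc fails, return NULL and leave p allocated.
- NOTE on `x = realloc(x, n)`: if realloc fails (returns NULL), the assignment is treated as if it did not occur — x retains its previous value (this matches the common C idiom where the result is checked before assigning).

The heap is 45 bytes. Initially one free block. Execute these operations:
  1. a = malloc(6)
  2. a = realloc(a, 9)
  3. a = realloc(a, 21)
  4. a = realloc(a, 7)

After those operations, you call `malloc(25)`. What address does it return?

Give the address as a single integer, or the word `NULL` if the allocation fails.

Op 1: a = malloc(6) -> a = 0; heap: [0-5 ALLOC][6-44 FREE]
Op 2: a = realloc(a, 9) -> a = 0; heap: [0-8 ALLOC][9-44 FREE]
Op 3: a = realloc(a, 21) -> a = 0; heap: [0-20 ALLOC][21-44 FREE]
Op 4: a = realloc(a, 7) -> a = 0; heap: [0-6 ALLOC][7-44 FREE]
malloc(25): first-fit scan over [0-6 ALLOC][7-44 FREE] -> 7

Answer: 7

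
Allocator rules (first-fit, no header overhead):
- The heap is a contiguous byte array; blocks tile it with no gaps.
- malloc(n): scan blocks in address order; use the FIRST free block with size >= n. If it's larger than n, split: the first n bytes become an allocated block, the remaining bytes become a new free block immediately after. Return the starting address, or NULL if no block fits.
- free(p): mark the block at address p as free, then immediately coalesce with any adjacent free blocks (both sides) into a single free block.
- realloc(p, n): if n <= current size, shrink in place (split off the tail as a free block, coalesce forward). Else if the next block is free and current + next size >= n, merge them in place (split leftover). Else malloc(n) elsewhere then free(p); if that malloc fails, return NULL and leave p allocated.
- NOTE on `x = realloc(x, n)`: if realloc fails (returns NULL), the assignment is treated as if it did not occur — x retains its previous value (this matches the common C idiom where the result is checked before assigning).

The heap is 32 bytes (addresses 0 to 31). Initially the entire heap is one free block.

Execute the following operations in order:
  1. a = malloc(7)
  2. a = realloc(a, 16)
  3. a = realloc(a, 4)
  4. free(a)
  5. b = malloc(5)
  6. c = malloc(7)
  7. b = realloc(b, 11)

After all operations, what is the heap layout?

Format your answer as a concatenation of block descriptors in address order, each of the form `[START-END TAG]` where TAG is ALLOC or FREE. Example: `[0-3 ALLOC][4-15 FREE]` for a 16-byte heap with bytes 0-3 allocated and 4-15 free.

Answer: [0-4 FREE][5-11 ALLOC][12-22 ALLOC][23-31 FREE]

Derivation:
Op 1: a = malloc(7) -> a = 0; heap: [0-6 ALLOC][7-31 FREE]
Op 2: a = realloc(a, 16) -> a = 0; heap: [0-15 ALLOC][16-31 FREE]
Op 3: a = realloc(a, 4) -> a = 0; heap: [0-3 ALLOC][4-31 FREE]
Op 4: free(a) -> (freed a); heap: [0-31 FREE]
Op 5: b = malloc(5) -> b = 0; heap: [0-4 ALLOC][5-31 FREE]
Op 6: c = malloc(7) -> c = 5; heap: [0-4 ALLOC][5-11 ALLOC][12-31 FREE]
Op 7: b = realloc(b, 11) -> b = 12; heap: [0-4 FREE][5-11 ALLOC][12-22 ALLOC][23-31 FREE]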